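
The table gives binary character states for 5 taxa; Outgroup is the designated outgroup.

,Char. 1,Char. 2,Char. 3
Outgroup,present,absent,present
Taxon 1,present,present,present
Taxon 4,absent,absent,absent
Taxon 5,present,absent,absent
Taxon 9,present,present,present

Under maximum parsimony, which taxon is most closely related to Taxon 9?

Taxon 1

Character polarity is set by the outgroup: the derived state is whichever differs from the outgroup's state, so for Char. 1, Char. 3 the derived state is 'absent', and for the remaining characters it is 'present'.
Char. 1: derived state 'absent' in Taxon 4 only — an autapomorphy, so it tells us nothing about relationships among taxa.
Only Taxon 1 and Taxon 9 show the derived state 'present' for Char. 2, supporting them as a clade.
Char. 3 (derived state 'absent') is shared by Taxon 4 and Taxon 5 — a synapomorphy uniting that clade.
Most parsimonious ingroup topology: ((Taxon 1,Taxon 9),(Taxon 4,Taxon 5)).
Taxon 9 and Taxon 1 form a cherry on this tree, so they are sister taxa.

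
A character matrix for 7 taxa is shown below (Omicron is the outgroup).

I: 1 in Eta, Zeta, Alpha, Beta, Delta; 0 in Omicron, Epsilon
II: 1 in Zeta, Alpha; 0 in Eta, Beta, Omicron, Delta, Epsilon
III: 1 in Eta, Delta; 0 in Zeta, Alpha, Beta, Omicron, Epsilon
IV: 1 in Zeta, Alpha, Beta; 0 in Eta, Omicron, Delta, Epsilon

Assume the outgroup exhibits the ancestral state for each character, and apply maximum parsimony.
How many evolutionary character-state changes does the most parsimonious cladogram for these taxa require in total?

The outgroup has state '0' for every character, so '1' is the derived state throughout.
I (derived state '1') is shared by Alpha, Beta, Delta, Eta, and Zeta — a synapomorphy uniting that clade.
II (derived state '1') is shared by Alpha and Zeta — a synapomorphy uniting that clade.
III (derived state '1') is shared by Delta and Eta — a synapomorphy uniting that clade.
IV (derived state '1') is shared by Alpha, Beta, and Zeta — a synapomorphy uniting that clade.
Most parsimonious ingroup topology: ((((Alpha,Zeta),Beta),(Delta,Eta)),Epsilon).
Changes per character on this tree: I: 1; II: 1; III: 1; IV: 1.
Total = 4.

4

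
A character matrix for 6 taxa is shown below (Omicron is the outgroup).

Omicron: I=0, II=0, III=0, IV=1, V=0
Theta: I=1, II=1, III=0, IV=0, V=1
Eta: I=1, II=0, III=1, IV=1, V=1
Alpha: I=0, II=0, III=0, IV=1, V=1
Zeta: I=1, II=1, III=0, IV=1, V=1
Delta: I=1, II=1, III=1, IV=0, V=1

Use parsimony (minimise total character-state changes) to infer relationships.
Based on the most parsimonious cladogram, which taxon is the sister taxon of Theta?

Character polarity is set by the outgroup: the derived state is whichever differs from the outgroup's state, so for IV the derived state is '0', and for the remaining characters it is '1'.
I (derived state '1') is shared by Delta, Eta, Theta, and Zeta — a synapomorphy uniting that clade.
II (derived state '1') is shared by Delta, Theta, and Zeta — a synapomorphy uniting that clade.
III groups Delta and Eta, which is incompatible with the clades supported by the remaining characters; treating it as convergent (homoplasy) costs fewer steps than any alternative tree.
IV: derived state '0' in Delta and Theta only — synapomorphy for {Delta, Theta}.
All ingroup taxa share the derived state '1' for V; it defines the ingroup but does not resolve relationships within it.
Most parsimonious ingroup topology: ((((Theta,Delta),Zeta),Eta),Alpha).
Theta and Delta form a cherry on this tree, so they are sister taxa.

Delta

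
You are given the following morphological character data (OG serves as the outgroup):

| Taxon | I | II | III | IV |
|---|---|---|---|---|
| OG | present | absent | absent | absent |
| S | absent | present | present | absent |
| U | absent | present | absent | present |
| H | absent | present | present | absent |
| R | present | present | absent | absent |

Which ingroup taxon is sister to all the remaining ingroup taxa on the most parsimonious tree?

Character polarity is set by the outgroup: the derived state is whichever differs from the outgroup's state, so for I the derived state is 'absent', and for the remaining characters it is 'present'.
I (derived state 'absent') is shared by H, S, and U — a synapomorphy uniting that clade.
II (derived state 'present') is shared by all ingroup taxa — unites the whole ingroup.
III: derived state 'present' in H and S only — synapomorphy for {H, S}.
IV: derived state 'present' in U only — an autapomorphy, so it tells us nothing about relationships among taxa.
Most parsimonious ingroup topology: (((S,H),U),R).
R is sister to the clade containing all other ingroup taxa, so it is the earliest-diverging (most basal) ingroup lineage.

R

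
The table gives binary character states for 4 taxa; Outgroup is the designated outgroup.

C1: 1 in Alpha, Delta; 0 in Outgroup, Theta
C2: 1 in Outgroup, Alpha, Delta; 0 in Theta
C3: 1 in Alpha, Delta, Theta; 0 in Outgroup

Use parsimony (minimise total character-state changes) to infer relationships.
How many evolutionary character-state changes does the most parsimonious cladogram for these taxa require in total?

Character polarity is set by the outgroup: the derived state is whichever differs from the outgroup's state, so for C2 the derived state is '0', and for the remaining characters it is '1'.
C1: derived state '1' in Alpha and Delta only — synapomorphy for {Alpha, Delta}.
C2: derived state '0' in Theta only — an autapomorphy, so it tells us nothing about relationships among taxa.
C3 (derived state '1') is shared by all ingroup taxa — unites the whole ingroup.
Most parsimonious ingroup topology: ((Alpha,Delta),Theta).
Changes per character on this tree: C1: 1; C2: 1; C3: 1.
Total = 3.

3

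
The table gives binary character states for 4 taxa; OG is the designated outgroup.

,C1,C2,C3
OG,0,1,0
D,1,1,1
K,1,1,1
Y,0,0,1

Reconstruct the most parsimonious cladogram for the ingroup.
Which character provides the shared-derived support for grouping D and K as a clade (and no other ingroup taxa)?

Character polarity is set by the outgroup: the derived state is whichever differs from the outgroup's state, so for C2 the derived state is '0', and for the remaining characters it is '1'.
Only D and K show the derived state '1' for C1, supporting them as a clade.
C2 (derived state '0') is unique to Y (autapomorphy; uninformative for grouping).
C3 (derived state '1') is shared by all ingroup taxa — unites the whole ingroup.
Most parsimonious ingroup topology: ((D,K),Y).
The clade {D, K} is supported by C1: its derived state '1' occurs in exactly those taxa and in no other taxon (including the outgroup).

C1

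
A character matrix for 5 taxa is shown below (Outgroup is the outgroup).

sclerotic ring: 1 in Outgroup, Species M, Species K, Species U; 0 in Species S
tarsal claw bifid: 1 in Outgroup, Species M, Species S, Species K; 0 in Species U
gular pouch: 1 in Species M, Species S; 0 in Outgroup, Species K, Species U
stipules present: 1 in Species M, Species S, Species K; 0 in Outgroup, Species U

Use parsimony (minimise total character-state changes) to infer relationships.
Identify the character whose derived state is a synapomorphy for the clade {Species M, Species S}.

gular pouch

Character polarity is set by the outgroup: the derived state is whichever differs from the outgroup's state, so for sclerotic ring, tarsal claw bifid the derived state is '0', and for the remaining characters it is '1'.
sclerotic ring: derived state '0' in Species S only — an autapomorphy, so it tells us nothing about relationships among taxa.
tarsal claw bifid: derived state '0' in Species U only — an autapomorphy, so it tells us nothing about relationships among taxa.
gular pouch (derived state '1') is shared by Species M and Species S — a synapomorphy uniting that clade.
stipules present (derived state '1') is shared by Species K, Species M, and Species S — a synapomorphy uniting that clade.
Most parsimonious ingroup topology: (((Species M,Species S),Species K),Species U).
The clade {Species M, Species S} is supported by gular pouch: its derived state '1' occurs in exactly those taxa and in no other taxon (including the outgroup).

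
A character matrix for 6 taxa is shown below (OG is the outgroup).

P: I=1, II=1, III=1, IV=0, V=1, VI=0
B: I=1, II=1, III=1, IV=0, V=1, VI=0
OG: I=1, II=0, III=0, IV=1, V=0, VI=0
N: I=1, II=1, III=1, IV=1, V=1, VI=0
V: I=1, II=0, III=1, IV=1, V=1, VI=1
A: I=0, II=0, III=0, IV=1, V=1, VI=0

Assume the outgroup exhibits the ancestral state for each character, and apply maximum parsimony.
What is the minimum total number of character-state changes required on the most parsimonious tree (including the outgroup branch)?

6

Character polarity is set by the outgroup: the derived state is whichever differs from the outgroup's state, so for I, IV the derived state is '0', and for the remaining characters it is '1'.
I (derived state '0') is unique to A (autapomorphy; uninformative for grouping).
Only B, N, and P show the derived state '1' for II, supporting them as a clade.
III (derived state '1') is shared by B, N, P, and V — a synapomorphy uniting that clade.
Only B and P show the derived state '0' for IV, supporting them as a clade.
V (derived state '1') is shared by all ingroup taxa — unites the whole ingroup.
VI: derived state '1' in V only — an autapomorphy, so it tells us nothing about relationships among taxa.
Most parsimonious ingroup topology: ((((B,P),N),V),A).
Changes per character on this tree: I: 1; II: 1; III: 1; IV: 1; V: 1; VI: 1.
Total = 6.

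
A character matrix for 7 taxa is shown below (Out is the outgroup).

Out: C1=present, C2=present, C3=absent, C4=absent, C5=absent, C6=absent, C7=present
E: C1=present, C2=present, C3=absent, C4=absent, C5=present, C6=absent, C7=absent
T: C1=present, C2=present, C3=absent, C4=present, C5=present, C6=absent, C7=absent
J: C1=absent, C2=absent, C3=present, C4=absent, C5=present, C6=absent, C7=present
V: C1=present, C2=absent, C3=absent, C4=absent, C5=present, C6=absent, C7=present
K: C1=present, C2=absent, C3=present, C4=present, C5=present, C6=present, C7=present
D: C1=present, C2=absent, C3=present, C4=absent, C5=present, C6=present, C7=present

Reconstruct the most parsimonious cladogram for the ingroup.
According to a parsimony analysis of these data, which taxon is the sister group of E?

T

Character polarity is set by the outgroup: the derived state is whichever differs from the outgroup's state, so for C1, C2, C7 the derived state is 'absent', and for the remaining characters it is 'present'.
C1 (derived state 'absent') is unique to J (autapomorphy; uninformative for grouping).
Only D, J, K, and V show the derived state 'absent' for C2, supporting them as a clade.
C3 (derived state 'present') is shared by D, J, and K — a synapomorphy uniting that clade.
C4 (state 'present') occurs in K and T but conflicts with the nesting implied by the other characters — most parsimoniously interpreted as homoplasy.
All ingroup taxa share the derived state 'present' for C5; it defines the ingroup but does not resolve relationships within it.
C6: derived state 'present' in D and K only — synapomorphy for {D, K}.
Only E and T show the derived state 'absent' for C7, supporting them as a clade.
Most parsimonious ingroup topology: ((E,T),((J,(K,D)),V)).
E and T form a cherry on this tree, so they are sister taxa.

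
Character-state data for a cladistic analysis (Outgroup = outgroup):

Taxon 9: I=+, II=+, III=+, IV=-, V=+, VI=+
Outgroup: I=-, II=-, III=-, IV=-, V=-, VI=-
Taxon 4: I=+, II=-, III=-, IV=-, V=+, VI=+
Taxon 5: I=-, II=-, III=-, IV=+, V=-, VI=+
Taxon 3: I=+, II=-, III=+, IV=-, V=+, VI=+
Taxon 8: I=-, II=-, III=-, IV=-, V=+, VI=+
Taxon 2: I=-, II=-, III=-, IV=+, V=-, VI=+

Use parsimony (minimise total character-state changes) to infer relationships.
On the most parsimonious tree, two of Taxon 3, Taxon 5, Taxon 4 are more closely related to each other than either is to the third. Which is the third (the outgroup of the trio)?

Taxon 5

The outgroup has state '-' for every character, so '+' is the derived state throughout.
Only Taxon 3, Taxon 4, and Taxon 9 show the derived state '+' for I, supporting them as a clade.
II: derived state '+' in Taxon 9 only — an autapomorphy, so it tells us nothing about relationships among taxa.
III: derived state '+' in Taxon 3 and Taxon 9 only — synapomorphy for {Taxon 3, Taxon 9}.
IV: derived state '+' in Taxon 2 and Taxon 5 only — synapomorphy for {Taxon 2, Taxon 5}.
V (derived state '+') is shared by Taxon 3, Taxon 4, Taxon 8, and Taxon 9 — a synapomorphy uniting that clade.
All ingroup taxa share the derived state '+' for VI; it defines the ingroup but does not resolve relationships within it.
Most parsimonious ingroup topology: (((Taxon 4,(Taxon 9,Taxon 3)),Taxon 8),(Taxon 2,Taxon 5)).
Taxon 3 and Taxon 4 share a more recent common ancestor with each other than either does with Taxon 5, so Taxon 5 is the least closely related of the three.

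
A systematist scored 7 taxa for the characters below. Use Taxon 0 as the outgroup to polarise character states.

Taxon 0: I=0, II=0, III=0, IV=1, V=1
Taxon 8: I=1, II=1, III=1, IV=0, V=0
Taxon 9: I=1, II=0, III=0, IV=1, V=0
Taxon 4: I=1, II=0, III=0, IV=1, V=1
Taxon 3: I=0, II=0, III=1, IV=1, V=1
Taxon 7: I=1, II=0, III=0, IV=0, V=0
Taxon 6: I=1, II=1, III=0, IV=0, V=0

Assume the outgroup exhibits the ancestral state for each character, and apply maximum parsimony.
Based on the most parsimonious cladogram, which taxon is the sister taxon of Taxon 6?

Taxon 8

Character polarity is set by the outgroup: the derived state is whichever differs from the outgroup's state, so for IV, V the derived state is '0', and for the remaining characters it is '1'.
Only Taxon 4, Taxon 6, Taxon 7, Taxon 8, and Taxon 9 show the derived state '1' for I, supporting them as a clade.
II: derived state '1' in Taxon 6 and Taxon 8 only — synapomorphy for {Taxon 6, Taxon 8}.
III (state '1') occurs in Taxon 3 and Taxon 8 but conflicts with the nesting implied by the other characters — most parsimoniously interpreted as homoplasy.
IV: derived state '0' in Taxon 6, Taxon 7, and Taxon 8 only — synapomorphy for {Taxon 6, Taxon 7, Taxon 8}.
V (derived state '0') is shared by Taxon 6, Taxon 7, Taxon 8, and Taxon 9 — a synapomorphy uniting that clade.
Most parsimonious ingroup topology: (((((Taxon 8,Taxon 6),Taxon 7),Taxon 9),Taxon 4),Taxon 3).
Taxon 6 and Taxon 8 form a cherry on this tree, so they are sister taxa.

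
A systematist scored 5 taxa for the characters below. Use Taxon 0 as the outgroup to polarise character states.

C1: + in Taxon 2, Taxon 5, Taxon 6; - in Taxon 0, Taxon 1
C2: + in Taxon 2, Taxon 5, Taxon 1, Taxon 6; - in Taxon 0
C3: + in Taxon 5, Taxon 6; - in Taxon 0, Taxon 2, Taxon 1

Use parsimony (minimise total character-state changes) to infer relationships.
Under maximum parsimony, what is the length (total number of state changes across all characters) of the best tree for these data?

3

The outgroup has state '-' for every character, so '+' is the derived state throughout.
Only Taxon 2, Taxon 5, and Taxon 6 show the derived state '+' for C1, supporting them as a clade.
C2 (derived state '+') is shared by all ingroup taxa — unites the whole ingroup.
Only Taxon 5 and Taxon 6 show the derived state '+' for C3, supporting them as a clade.
Most parsimonious ingroup topology: (Taxon 1,(Taxon 2,(Taxon 5,Taxon 6))).
Changes per character on this tree: C1: 1; C2: 1; C3: 1.
Total = 3.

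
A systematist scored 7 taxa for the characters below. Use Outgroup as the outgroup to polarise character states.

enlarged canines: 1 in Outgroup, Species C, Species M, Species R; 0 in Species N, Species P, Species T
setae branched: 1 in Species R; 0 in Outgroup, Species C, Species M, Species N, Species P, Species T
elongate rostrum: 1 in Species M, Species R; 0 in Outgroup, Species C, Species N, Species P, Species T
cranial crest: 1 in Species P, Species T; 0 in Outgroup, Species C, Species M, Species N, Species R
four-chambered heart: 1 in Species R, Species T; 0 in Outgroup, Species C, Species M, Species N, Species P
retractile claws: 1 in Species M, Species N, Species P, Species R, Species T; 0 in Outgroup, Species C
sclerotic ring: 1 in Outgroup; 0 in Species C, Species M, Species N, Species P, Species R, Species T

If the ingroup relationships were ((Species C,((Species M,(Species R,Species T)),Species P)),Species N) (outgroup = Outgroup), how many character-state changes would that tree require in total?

12

Map each character onto ((Species C,((Species M,(Species R,Species T)),Species P)),Species N) (rooted by Outgroup) and count the minimum state changes it requires (Fitch parsimony):
enlarged canines: 3; setae branched: 1; elongate rostrum: 2; cranial crest: 2; four-chambered heart: 1; retractile claws: 2; sclerotic ring: 1.
Total tree length = 12.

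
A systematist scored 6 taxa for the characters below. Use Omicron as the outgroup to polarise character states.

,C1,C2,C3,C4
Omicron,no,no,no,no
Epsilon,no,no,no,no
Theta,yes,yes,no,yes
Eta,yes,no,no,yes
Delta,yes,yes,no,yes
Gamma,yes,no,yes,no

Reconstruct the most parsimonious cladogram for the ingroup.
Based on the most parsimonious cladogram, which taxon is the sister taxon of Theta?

Delta

The outgroup has state 'no' for every character, so 'yes' is the derived state throughout.
C1: derived state 'yes' in Delta, Eta, Gamma, and Theta only — synapomorphy for {Delta, Eta, Gamma, Theta}.
C2: derived state 'yes' in Delta and Theta only — synapomorphy for {Delta, Theta}.
C3: derived state 'yes' in Gamma only — an autapomorphy, so it tells us nothing about relationships among taxa.
C4: derived state 'yes' in Delta, Eta, and Theta only — synapomorphy for {Delta, Eta, Theta}.
Most parsimonious ingroup topology: (Epsilon,(((Theta,Delta),Eta),Gamma)).
Theta and Delta form a cherry on this tree, so they are sister taxa.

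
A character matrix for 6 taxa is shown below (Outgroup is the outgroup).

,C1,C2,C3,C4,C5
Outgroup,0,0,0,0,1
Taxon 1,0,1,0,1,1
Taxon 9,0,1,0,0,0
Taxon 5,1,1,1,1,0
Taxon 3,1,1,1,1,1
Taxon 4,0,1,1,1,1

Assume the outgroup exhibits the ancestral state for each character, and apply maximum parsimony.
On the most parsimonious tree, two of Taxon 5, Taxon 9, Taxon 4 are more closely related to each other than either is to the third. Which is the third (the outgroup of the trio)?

Character polarity is set by the outgroup: the derived state is whichever differs from the outgroup's state, so for C5 the derived state is '0', and for the remaining characters it is '1'.
C1 (derived state '1') is shared by Taxon 3 and Taxon 5 — a synapomorphy uniting that clade.
C2 (derived state '1') is shared by all ingroup taxa — unites the whole ingroup.
C3: derived state '1' in Taxon 3, Taxon 4, and Taxon 5 only — synapomorphy for {Taxon 3, Taxon 4, Taxon 5}.
C4: derived state '1' in Taxon 1, Taxon 3, Taxon 4, and Taxon 5 only — synapomorphy for {Taxon 1, Taxon 3, Taxon 4, Taxon 5}.
C5 (state '0') occurs in Taxon 5 and Taxon 9 but conflicts with the nesting implied by the other characters — most parsimoniously interpreted as homoplasy.
Most parsimonious ingroup topology: ((Taxon 1,((Taxon 5,Taxon 3),Taxon 4)),Taxon 9).
Taxon 5 and Taxon 4 share a more recent common ancestor with each other than either does with Taxon 9, so Taxon 9 is the least closely related of the three.

Taxon 9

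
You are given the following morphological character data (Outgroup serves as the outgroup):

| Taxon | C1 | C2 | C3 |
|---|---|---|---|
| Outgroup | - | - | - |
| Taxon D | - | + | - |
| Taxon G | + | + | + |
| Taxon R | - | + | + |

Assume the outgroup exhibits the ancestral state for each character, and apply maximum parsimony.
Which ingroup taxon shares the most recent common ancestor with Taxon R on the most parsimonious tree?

The outgroup has state '-' for every character, so '+' is the derived state throughout.
C1 (derived state '+') is unique to Taxon G (autapomorphy; uninformative for grouping).
All ingroup taxa share the derived state '+' for C2; it defines the ingroup but does not resolve relationships within it.
Only Taxon G and Taxon R show the derived state '+' for C3, supporting them as a clade.
Most parsimonious ingroup topology: (Taxon D,(Taxon G,Taxon R)).
Taxon R and Taxon G form a cherry on this tree, so they are sister taxa.

Taxon G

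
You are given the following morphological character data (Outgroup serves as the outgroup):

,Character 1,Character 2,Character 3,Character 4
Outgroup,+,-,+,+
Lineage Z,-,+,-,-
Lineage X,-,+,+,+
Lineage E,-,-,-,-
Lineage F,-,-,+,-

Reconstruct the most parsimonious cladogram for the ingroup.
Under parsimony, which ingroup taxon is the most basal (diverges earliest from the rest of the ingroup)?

Character polarity is set by the outgroup: the derived state is whichever differs from the outgroup's state, so for Character 1, Character 3, Character 4 the derived state is '-', and for the remaining characters it is '+'.
Character 1 (derived state '-') is shared by all ingroup taxa — unites the whole ingroup.
Character 2 groups Lineage X and Lineage Z, which is incompatible with the clades supported by the remaining characters; treating it as convergent (homoplasy) costs fewer steps than any alternative tree.
Character 3 (derived state '-') is shared by Lineage E and Lineage Z — a synapomorphy uniting that clade.
Character 4 (derived state '-') is shared by Lineage E, Lineage F, and Lineage Z — a synapomorphy uniting that clade.
Most parsimonious ingroup topology: (((Lineage Z,Lineage E),Lineage F),Lineage X).
Lineage X is sister to the clade containing all other ingroup taxa, so it is the earliest-diverging (most basal) ingroup lineage.

Lineage X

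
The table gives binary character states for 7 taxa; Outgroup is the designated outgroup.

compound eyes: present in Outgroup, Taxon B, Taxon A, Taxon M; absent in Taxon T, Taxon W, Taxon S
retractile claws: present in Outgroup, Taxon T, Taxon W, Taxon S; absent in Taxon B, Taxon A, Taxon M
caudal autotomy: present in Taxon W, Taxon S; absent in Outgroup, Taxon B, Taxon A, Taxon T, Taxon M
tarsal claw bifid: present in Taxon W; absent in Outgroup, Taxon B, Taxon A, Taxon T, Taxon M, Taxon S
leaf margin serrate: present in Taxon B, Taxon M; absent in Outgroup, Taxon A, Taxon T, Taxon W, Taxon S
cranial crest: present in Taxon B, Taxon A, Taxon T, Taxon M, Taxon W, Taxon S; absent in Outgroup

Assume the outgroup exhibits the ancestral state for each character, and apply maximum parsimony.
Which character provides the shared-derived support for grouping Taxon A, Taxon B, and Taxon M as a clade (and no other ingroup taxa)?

retractile claws

Character polarity is set by the outgroup: the derived state is whichever differs from the outgroup's state, so for compound eyes, retractile claws the derived state is 'absent', and for the remaining characters it is 'present'.
compound eyes (derived state 'absent') is shared by Taxon S, Taxon T, and Taxon W — a synapomorphy uniting that clade.
retractile claws (derived state 'absent') is shared by Taxon A, Taxon B, and Taxon M — a synapomorphy uniting that clade.
Only Taxon S and Taxon W show the derived state 'present' for caudal autotomy, supporting them as a clade.
tarsal claw bifid (derived state 'present') is unique to Taxon W (autapomorphy; uninformative for grouping).
leaf margin serrate: derived state 'present' in Taxon B and Taxon M only — synapomorphy for {Taxon B, Taxon M}.
All ingroup taxa share the derived state 'present' for cranial crest; it defines the ingroup but does not resolve relationships within it.
Most parsimonious ingroup topology: (((Taxon B,Taxon M),Taxon A),(Taxon T,(Taxon W,Taxon S))).
The clade {Taxon A, Taxon B, Taxon M} is supported by retractile claws: its derived state 'absent' occurs in exactly those taxa and in no other taxon (including the outgroup).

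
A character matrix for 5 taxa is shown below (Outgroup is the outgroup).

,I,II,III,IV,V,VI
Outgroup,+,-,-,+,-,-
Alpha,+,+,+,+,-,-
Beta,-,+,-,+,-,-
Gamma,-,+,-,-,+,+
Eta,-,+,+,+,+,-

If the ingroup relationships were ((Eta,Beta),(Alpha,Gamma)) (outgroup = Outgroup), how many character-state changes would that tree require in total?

9

Map each character onto ((Eta,Beta),(Alpha,Gamma)) (rooted by Outgroup) and count the minimum state changes it requires (Fitch parsimony):
I: 2; II: 1; III: 2; IV: 1; V: 2; VI: 1.
Total tree length = 9.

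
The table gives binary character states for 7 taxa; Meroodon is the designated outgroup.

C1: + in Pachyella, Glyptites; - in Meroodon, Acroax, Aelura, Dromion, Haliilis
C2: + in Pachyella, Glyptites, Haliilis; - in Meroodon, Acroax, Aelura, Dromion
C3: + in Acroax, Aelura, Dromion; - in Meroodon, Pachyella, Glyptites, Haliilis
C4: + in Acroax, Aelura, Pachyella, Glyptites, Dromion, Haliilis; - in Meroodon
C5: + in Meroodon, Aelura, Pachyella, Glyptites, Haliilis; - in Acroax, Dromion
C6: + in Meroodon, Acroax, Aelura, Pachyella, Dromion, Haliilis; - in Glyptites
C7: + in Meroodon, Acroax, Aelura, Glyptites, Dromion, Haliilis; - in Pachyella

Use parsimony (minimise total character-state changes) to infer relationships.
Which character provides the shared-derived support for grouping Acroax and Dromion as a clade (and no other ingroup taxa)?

Character polarity is set by the outgroup: the derived state is whichever differs from the outgroup's state, so for C5, C6, C7 the derived state is '-', and for the remaining characters it is '+'.
C1 (derived state '+') is shared by Glyptites and Pachyella — a synapomorphy uniting that clade.
Only Glyptites, Haliilis, and Pachyella show the derived state '+' for C2, supporting them as a clade.
C3 (derived state '+') is shared by Acroax, Aelura, and Dromion — a synapomorphy uniting that clade.
All ingroup taxa share the derived state '+' for C4; it defines the ingroup but does not resolve relationships within it.
C5 (derived state '-') is shared by Acroax and Dromion — a synapomorphy uniting that clade.
C6 (derived state '-') is unique to Glyptites (autapomorphy; uninformative for grouping).
C7: derived state '-' in Pachyella only — an autapomorphy, so it tells us nothing about relationships among taxa.
Most parsimonious ingroup topology: (((Acroax,Dromion),Aelura),((Pachyella,Glyptites),Haliilis)).
The clade {Acroax, Dromion} is supported by C5: its derived state '-' occurs in exactly those taxa and in no other taxon (including the outgroup).

C5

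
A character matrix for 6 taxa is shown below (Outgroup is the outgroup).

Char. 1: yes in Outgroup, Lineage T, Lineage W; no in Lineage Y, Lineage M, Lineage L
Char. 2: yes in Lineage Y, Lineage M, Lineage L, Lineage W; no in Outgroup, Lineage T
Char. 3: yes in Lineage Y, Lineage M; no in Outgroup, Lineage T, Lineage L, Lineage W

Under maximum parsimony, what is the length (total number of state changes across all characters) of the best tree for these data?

3

Character polarity is set by the outgroup: the derived state is whichever differs from the outgroup's state, so for Char. 1 the derived state is 'no', and for the remaining characters it is 'yes'.
Char. 1 (derived state 'no') is shared by Lineage L, Lineage M, and Lineage Y — a synapomorphy uniting that clade.
Only Lineage L, Lineage M, Lineage W, and Lineage Y show the derived state 'yes' for Char. 2, supporting them as a clade.
Char. 3 (derived state 'yes') is shared by Lineage M and Lineage Y — a synapomorphy uniting that clade.
Most parsimonious ingroup topology: ((((Lineage Y,Lineage M),Lineage L),Lineage W),Lineage T).
Changes per character on this tree: Char. 1: 1; Char. 2: 1; Char. 3: 1.
Total = 3.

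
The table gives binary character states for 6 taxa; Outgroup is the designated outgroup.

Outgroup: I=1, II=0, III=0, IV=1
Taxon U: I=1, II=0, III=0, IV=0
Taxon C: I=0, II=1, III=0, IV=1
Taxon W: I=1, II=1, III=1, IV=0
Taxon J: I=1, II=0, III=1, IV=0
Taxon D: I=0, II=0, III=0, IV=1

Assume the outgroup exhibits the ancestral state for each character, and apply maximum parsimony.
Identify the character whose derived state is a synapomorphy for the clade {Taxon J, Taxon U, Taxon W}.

Character polarity is set by the outgroup: the derived state is whichever differs from the outgroup's state, so for I, IV the derived state is '0', and for the remaining characters it is '1'.
I: derived state '0' in Taxon C and Taxon D only — synapomorphy for {Taxon C, Taxon D}.
II groups Taxon C and Taxon W, which is incompatible with the clades supported by the remaining characters; treating it as convergent (homoplasy) costs fewer steps than any alternative tree.
III: derived state '1' in Taxon J and Taxon W only — synapomorphy for {Taxon J, Taxon W}.
IV: derived state '0' in Taxon J, Taxon U, and Taxon W only — synapomorphy for {Taxon J, Taxon U, Taxon W}.
Most parsimonious ingroup topology: ((Taxon U,(Taxon W,Taxon J)),(Taxon C,Taxon D)).
The clade {Taxon J, Taxon U, Taxon W} is supported by IV: its derived state '0' occurs in exactly those taxa and in no other taxon (including the outgroup).

IV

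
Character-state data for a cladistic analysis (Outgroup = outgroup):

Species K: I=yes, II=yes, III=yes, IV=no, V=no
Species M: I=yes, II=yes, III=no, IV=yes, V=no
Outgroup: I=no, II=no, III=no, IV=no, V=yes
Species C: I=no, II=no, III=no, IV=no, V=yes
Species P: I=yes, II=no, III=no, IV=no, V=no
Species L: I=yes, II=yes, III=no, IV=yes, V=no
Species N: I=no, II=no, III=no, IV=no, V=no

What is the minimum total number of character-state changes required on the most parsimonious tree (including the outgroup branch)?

5

Character polarity is set by the outgroup: the derived state is whichever differs from the outgroup's state, so for V the derived state is 'no', and for the remaining characters it is 'yes'.
Only Species K, Species L, Species M, and Species P show the derived state 'yes' for I, supporting them as a clade.
II (derived state 'yes') is shared by Species K, Species L, and Species M — a synapomorphy uniting that clade.
III: derived state 'yes' in Species K only — an autapomorphy, so it tells us nothing about relationships among taxa.
IV: derived state 'yes' in Species L and Species M only — synapomorphy for {Species L, Species M}.
V (derived state 'no') is shared by Species K, Species L, Species M, Species N, and Species P — a synapomorphy uniting that clade.
Most parsimonious ingroup topology: (((((Species L,Species M),Species K),Species P),Species N),Species C).
Changes per character on this tree: I: 1; II: 1; III: 1; IV: 1; V: 1.
Total = 5.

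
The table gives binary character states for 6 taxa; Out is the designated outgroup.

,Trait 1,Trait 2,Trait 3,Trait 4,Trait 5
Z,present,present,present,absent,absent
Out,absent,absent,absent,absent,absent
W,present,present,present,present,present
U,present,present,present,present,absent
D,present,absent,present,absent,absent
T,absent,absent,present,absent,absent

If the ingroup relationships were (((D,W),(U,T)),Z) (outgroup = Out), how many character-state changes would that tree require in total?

9

Map each character onto (((D,W),(U,T)),Z) (rooted by Out) and count the minimum state changes it requires (Fitch parsimony):
Trait 1: 2; Trait 2: 3; Trait 3: 1; Trait 4: 2; Trait 5: 1.
Total tree length = 9.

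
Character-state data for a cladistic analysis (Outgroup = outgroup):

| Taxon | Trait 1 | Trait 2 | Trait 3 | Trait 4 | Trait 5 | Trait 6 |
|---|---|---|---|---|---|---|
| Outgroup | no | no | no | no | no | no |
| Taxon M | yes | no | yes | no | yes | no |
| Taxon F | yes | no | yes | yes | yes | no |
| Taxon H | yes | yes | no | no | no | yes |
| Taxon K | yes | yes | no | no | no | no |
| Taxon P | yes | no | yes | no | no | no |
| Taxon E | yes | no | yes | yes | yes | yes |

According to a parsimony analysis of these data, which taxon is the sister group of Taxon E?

Taxon F

The outgroup has state 'no' for every character, so 'yes' is the derived state throughout.
Trait 1 (derived state 'yes') is shared by all ingroup taxa — unites the whole ingroup.
Only Taxon H and Taxon K show the derived state 'yes' for Trait 2, supporting them as a clade.
Only Taxon E, Taxon F, Taxon M, and Taxon P show the derived state 'yes' for Trait 3, supporting them as a clade.
Trait 4: derived state 'yes' in Taxon E and Taxon F only — synapomorphy for {Taxon E, Taxon F}.
Trait 5: derived state 'yes' in Taxon E, Taxon F, and Taxon M only — synapomorphy for {Taxon E, Taxon F, Taxon M}.
Trait 6 (state 'yes') occurs in Taxon E and Taxon H but conflicts with the nesting implied by the other characters — most parsimoniously interpreted as homoplasy.
Most parsimonious ingroup topology: (((Taxon M,(Taxon F,Taxon E)),Taxon P),(Taxon H,Taxon K)).
Taxon E and Taxon F form a cherry on this tree, so they are sister taxa.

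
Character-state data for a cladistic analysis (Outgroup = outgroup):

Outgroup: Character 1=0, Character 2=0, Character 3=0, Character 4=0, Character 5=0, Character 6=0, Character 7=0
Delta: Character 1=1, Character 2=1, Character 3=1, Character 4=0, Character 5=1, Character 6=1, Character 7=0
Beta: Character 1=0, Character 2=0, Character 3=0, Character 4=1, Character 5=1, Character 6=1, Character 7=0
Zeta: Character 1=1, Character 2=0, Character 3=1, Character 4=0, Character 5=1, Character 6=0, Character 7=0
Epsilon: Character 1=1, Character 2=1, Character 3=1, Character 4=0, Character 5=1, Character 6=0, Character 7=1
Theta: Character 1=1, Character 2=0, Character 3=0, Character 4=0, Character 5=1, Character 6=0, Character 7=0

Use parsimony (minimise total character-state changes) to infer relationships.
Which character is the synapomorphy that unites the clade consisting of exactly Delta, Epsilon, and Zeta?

The outgroup has state '0' for every character, so '1' is the derived state throughout.
Character 1: derived state '1' in Delta, Epsilon, Theta, and Zeta only — synapomorphy for {Delta, Epsilon, Theta, Zeta}.
Only Delta and Epsilon show the derived state '1' for Character 2, supporting them as a clade.
Character 3: derived state '1' in Delta, Epsilon, and Zeta only — synapomorphy for {Delta, Epsilon, Zeta}.
Character 4 (derived state '1') is unique to Beta (autapomorphy; uninformative for grouping).
Character 5 (derived state '1') is shared by all ingroup taxa — unites the whole ingroup.
Character 6 (state '1') occurs in Beta and Delta but conflicts with the nesting implied by the other characters — most parsimoniously interpreted as homoplasy.
Character 7: derived state '1' in Epsilon only — an autapomorphy, so it tells us nothing about relationships among taxa.
Most parsimonious ingroup topology: ((((Delta,Epsilon),Zeta),Theta),Beta).
The clade {Delta, Epsilon, Zeta} is supported by Character 3: its derived state '1' occurs in exactly those taxa and in no other taxon (including the outgroup).

Character 3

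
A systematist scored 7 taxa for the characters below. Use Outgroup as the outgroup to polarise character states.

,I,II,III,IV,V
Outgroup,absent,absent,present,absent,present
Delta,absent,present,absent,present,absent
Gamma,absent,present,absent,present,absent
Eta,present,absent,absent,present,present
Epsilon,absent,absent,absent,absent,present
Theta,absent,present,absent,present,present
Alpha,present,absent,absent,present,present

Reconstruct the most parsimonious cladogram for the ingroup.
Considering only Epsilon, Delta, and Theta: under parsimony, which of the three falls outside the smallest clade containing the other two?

Epsilon

Character polarity is set by the outgroup: the derived state is whichever differs from the outgroup's state, so for III, V the derived state is 'absent', and for the remaining characters it is 'present'.
I: derived state 'present' in Alpha and Eta only — synapomorphy for {Alpha, Eta}.
II (derived state 'present') is shared by Delta, Gamma, and Theta — a synapomorphy uniting that clade.
III (derived state 'absent') is shared by all ingroup taxa — unites the whole ingroup.
IV (derived state 'present') is shared by Alpha, Delta, Eta, Gamma, and Theta — a synapomorphy uniting that clade.
V: derived state 'absent' in Delta and Gamma only — synapomorphy for {Delta, Gamma}.
Most parsimonious ingroup topology: ((((Delta,Gamma),Theta),(Eta,Alpha)),Epsilon).
Theta and Delta share a more recent common ancestor with each other than either does with Epsilon, so Epsilon is the least closely related of the three.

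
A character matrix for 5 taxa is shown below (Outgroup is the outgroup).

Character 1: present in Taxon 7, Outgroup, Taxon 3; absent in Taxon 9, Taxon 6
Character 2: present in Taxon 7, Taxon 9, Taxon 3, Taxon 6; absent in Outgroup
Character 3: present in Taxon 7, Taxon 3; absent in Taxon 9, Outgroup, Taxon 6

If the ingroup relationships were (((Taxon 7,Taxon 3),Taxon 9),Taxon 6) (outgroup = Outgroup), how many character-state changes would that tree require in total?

4

Map each character onto (((Taxon 7,Taxon 3),Taxon 9),Taxon 6) (rooted by Outgroup) and count the minimum state changes it requires (Fitch parsimony):
Character 1: 2; Character 2: 1; Character 3: 1.
Total tree length = 4.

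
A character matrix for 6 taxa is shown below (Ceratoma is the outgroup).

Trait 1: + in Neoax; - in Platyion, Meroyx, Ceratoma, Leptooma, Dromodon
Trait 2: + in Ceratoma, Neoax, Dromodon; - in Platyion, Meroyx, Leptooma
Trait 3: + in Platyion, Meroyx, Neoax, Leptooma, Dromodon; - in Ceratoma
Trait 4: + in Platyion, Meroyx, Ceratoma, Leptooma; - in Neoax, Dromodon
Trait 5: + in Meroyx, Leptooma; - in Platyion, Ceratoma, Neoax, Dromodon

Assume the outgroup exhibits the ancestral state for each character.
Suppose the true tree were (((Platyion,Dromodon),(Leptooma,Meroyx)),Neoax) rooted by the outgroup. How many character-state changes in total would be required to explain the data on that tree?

Map each character onto (((Platyion,Dromodon),(Leptooma,Meroyx)),Neoax) (rooted by Ceratoma) and count the minimum state changes it requires (Fitch parsimony):
Trait 1: 1; Trait 2: 2; Trait 3: 1; Trait 4: 2; Trait 5: 1.
Total tree length = 7.

7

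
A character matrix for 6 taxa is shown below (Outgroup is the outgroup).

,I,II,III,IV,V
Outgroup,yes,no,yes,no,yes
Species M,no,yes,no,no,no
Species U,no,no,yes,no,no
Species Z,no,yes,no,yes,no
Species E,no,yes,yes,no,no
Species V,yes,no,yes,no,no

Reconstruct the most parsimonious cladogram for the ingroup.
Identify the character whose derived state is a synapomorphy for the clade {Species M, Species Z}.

III

Character polarity is set by the outgroup: the derived state is whichever differs from the outgroup's state, so for I, III, V the derived state is 'no', and for the remaining characters it is 'yes'.
I (derived state 'no') is shared by Species E, Species M, Species U, and Species Z — a synapomorphy uniting that clade.
II (derived state 'yes') is shared by Species E, Species M, and Species Z — a synapomorphy uniting that clade.
III (derived state 'no') is shared by Species M and Species Z — a synapomorphy uniting that clade.
IV (derived state 'yes') is unique to Species Z (autapomorphy; uninformative for grouping).
V (derived state 'no') is shared by all ingroup taxa — unites the whole ingroup.
Most parsimonious ingroup topology: ((((Species M,Species Z),Species E),Species U),Species V).
The clade {Species M, Species Z} is supported by III: its derived state 'no' occurs in exactly those taxa and in no other taxon (including the outgroup).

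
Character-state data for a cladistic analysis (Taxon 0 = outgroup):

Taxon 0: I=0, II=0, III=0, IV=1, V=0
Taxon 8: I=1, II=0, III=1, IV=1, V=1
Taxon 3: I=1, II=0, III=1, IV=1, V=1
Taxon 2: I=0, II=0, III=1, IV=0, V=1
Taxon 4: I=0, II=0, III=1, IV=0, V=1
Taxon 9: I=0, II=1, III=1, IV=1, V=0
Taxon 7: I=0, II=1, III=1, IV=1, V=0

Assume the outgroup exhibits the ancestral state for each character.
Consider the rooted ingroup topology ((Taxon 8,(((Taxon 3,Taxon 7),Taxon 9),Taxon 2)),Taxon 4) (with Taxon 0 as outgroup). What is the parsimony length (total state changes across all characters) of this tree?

10

Map each character onto ((Taxon 8,(((Taxon 3,Taxon 7),Taxon 9),Taxon 2)),Taxon 4) (rooted by Taxon 0) and count the minimum state changes it requires (Fitch parsimony):
I: 2; II: 2; III: 1; IV: 2; V: 3.
Total tree length = 10.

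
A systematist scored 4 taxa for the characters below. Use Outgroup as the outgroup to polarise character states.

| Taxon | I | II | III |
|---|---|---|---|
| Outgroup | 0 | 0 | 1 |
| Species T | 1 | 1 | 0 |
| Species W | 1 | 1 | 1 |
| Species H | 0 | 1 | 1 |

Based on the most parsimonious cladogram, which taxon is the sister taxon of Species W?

Character polarity is set by the outgroup: the derived state is whichever differs from the outgroup's state, so for III the derived state is '0', and for the remaining characters it is '1'.
I: derived state '1' in Species T and Species W only — synapomorphy for {Species T, Species W}.
All ingroup taxa share the derived state '1' for II; it defines the ingroup but does not resolve relationships within it.
III: derived state '0' in Species T only — an autapomorphy, so it tells us nothing about relationships among taxa.
Most parsimonious ingroup topology: ((Species T,Species W),Species H).
Species W and Species T form a cherry on this tree, so they are sister taxa.

Species T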